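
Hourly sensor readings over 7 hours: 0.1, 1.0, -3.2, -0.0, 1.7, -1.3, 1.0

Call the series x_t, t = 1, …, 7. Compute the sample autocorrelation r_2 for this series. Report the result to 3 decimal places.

-0.252

Mean x̄ = (0.1 + 1.0 − 3.2 − 0.0 + 1.7 − 1.3 + 1.0)/7 = -0.1000
Numerator Σ_{t=1}^{5}(x_t−x̄)(x_{t+2}−x̄) = -4.2300
Denominator Σ(x_t−x̄)² = 16.7600
r_2 = -4.2300 / 16.7600 = -0.252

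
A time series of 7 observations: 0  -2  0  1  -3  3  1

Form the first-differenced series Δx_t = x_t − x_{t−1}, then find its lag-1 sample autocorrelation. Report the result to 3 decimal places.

-0.661

First differences Δx: -2, 2, 1, -4, 6, -2
Mean of differences = 0.1667
Numerator Σ(Δx_t−Δx̄)(Δx_{t+1}−Δx̄) = -42.8611
Denominator Σ(Δx_t−Δx̄)² = 64.8333
r_1(Δx) = -42.8611 / 64.8333 = -0.661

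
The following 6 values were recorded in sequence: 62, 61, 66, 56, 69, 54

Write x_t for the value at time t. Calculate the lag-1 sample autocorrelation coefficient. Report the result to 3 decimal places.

-0.758

Mean x̄ = (62 + 61 + 66 + 56 + 69 + 54)/6 = 61.3333
Deviations from mean: 0.6667, -0.3333, 4.6667, -5.3333, 7.6667, -7.3333
Numerator Σ_{t=1}^{5}(x_t−x̄)(x_{t+1}−x̄) = -123.7778
Denominator Σ(x_t−x̄)² = 163.3333
r_1 = -123.7778 / 163.3333 = -0.758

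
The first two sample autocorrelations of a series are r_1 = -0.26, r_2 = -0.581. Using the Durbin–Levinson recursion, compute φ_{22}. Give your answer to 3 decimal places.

-0.696

φ_{22} = (r_2 − r_1²) / (1 − r_1²)
r_1² = (-0.26)² = 0.0676
Numerator = -0.581 − 0.0676 = -0.6486; denominator = 1 − 0.0676 = 0.9324
φ_{22} = -0.6486 / 0.9324 = -0.696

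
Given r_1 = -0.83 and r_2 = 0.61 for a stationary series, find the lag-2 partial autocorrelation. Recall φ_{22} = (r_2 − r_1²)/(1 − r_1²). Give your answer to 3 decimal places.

φ_{22} = (r_2 − r_1²) / (1 − r_1²)
r_1² = (-0.83)² = 0.6889
Numerator = 0.61 − 0.6889 = -0.0789; denominator = 1 − 0.6889 = 0.3111
φ_{22} = -0.0789 / 0.3111 = -0.254

-0.254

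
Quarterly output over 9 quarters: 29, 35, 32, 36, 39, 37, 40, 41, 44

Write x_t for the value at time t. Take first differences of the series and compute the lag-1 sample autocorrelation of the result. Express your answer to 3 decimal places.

First differences Δx: 6, -3, 4, 3, -2, 3, 1, 3
Mean of differences = 1.8750
Numerator Σ(Δx_t−Δx̄)(Δx_{t+1}−Δx̄) = -38.7656
Denominator Σ(Δx_t−Δx̄)² = 64.8750
r_1(Δx) = -38.7656 / 64.8750 = -0.598

-0.598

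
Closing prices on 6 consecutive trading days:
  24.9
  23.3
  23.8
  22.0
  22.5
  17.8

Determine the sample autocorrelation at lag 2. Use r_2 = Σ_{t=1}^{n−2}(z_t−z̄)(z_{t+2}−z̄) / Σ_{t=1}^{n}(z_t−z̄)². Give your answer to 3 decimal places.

0.169

Mean z̄ = (24.9 + 23.3 + 23.8 + 22.0 + 22.5 + 17.8)/6 = 22.3833
Deviations from mean: 2.5167, 0.9167, 1.4167, -0.3833, 0.1167, -4.5833
Σ(z_t−z̄)(z_{t+2}−z̄) = (3.5653) + (-0.3514) + (0.1653) + (1.7569) = 5.1361
Denominator Σ(z_t−z̄)² = 30.3483
r_2 = 5.1361 / 30.3483 = 0.169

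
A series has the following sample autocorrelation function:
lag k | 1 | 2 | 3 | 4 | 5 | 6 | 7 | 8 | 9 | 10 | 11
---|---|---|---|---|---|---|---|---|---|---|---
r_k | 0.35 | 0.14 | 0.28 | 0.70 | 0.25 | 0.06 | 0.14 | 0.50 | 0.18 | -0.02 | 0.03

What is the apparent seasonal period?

The largest autocorrelation is r_4 = 0.70, with a weaker echo at lag 8 (0.50); the remaining lags stay at or below 0.35. The elevated value at lag 1 (0.35), dropping to 0.14 at lag 2, reflects decaying short-term dependence rather than seasonality.
The dominant spike at lag 4 indicates a seasonal period of 4.

4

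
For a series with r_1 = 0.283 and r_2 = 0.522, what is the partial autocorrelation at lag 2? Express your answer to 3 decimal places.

φ_{22} = (r_2 − r_1²) / (1 − r_1²)
r_1² = (0.283)² = 0.080089
Numerator = 0.522 − 0.0801 = 0.4419; denominator = 1 − 0.0801 = 0.9199
φ_{22} = 0.4419 / 0.9199 = 0.480

0.480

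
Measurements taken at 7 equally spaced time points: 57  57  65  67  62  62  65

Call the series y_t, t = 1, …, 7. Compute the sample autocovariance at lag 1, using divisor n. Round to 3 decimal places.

3.507

Mean ȳ = (57 + 57 + 65 + 67 + 62 + 62 + 65)/7 = 62.1429
Σ_{t=1}^{6}(y_t−ȳ)(y_{t+1}−ȳ) = 24.5510
γ_1 = 24.5510 / 7 = 3.507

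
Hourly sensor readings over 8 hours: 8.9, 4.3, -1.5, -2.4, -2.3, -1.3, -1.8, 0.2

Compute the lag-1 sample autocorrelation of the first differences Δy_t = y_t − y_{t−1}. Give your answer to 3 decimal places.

First differences Δy: -4.6, -5.8, -0.9, 0.1, 1.0, -0.5, 2.0
Mean of differences = -1.2429
Numerator Σ(Δy_t−Δȳ)(Δy_{t+1}−Δȳ) = 21.2839
Denominator Σ(Δy_t−Δȳ)² = 50.0571
r_1(Δy) = 21.2839 / 50.0571 = 0.425

0.425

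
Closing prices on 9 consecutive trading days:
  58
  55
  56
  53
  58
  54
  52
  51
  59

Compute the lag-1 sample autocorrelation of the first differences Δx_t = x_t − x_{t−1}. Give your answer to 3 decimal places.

-0.299

First differences Δx: -3, 1, -3, 5, -4, -2, -1, 8
Mean of differences = 0.1250
Numerator Σ(Δx_t−Δx̄)(Δx_{t+1}−Δx̄) = -38.5156
Denominator Σ(Δx_t−Δx̄)² = 128.8750
r_1(Δx) = -38.5156 / 128.8750 = -0.299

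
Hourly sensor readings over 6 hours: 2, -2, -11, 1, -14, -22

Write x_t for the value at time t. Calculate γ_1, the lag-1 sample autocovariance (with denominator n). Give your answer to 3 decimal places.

7.148

Mean x̄ = (2 − 2 − 11 + 1 − 14 − 22)/6 = -7.6667
Σ_{t=1}^{5}(x_t−x̄)(x_{t+1}−x̄) = 42.8889
γ_1 = 42.8889 / 6 = 7.148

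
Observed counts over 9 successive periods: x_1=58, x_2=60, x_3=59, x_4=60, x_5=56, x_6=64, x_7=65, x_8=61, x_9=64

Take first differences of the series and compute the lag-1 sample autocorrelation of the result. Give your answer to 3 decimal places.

First differences Δx: 2, -1, 1, -4, 8, 1, -4, 3
Mean of differences = 0.7500
Numerator Σ(Δx_t−Δx̄)(Δx_{t+1}−Δx̄) = -48.3125
Denominator Σ(Δx_t−Δx̄)² = 107.5000
r_1(Δx) = -48.3125 / 107.5000 = -0.449

-0.449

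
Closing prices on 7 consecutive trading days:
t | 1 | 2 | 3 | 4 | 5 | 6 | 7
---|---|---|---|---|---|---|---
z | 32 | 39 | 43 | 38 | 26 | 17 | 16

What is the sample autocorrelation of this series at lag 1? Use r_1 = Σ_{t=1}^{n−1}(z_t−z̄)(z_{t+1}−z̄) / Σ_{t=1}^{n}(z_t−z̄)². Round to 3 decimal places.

Mean z̄ = (32 + 39 + 43 + 38 + 26 + 17 + 16)/7 = 30.1429
Deviations from mean: 1.8571, 8.8571, 12.8571, 7.8571, -4.1429, -13.1429, -14.1429
Σ(z_t−z̄)(z_{t+1}−z̄) = (16.4490) + (113.8776) + (101.0204) + (-32.5510) + (54.4490) + (185.8776) = 439.1224
Denominator Σ(z_t−z̄)² = 698.8571
r_1 = 439.1224 / 698.8571 = 0.628

0.628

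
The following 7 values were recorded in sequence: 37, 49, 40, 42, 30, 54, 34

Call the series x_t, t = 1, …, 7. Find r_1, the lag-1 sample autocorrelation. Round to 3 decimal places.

Mean x̄ = (37 + 49 + 40 + 42 + 30 + 54 + 34)/7 = 40.8571
Deviations from mean: -3.8571, 8.1429, -0.8571, 1.1429, -10.8571, 13.1429, -6.8571
Numerator Σ_{t=1}^{6}(x_t−x̄)(x_{t+1}−x̄) = -284.5918
Denominator Σ(x_t−x̄)² = 420.8571
r_1 = -284.5918 / 420.8571 = -0.676

-0.676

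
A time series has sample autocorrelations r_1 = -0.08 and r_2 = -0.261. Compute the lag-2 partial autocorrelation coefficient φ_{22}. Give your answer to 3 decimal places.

-0.269

φ_{22} = (r_2 − r_1²) / (1 − r_1²)
r_1² = (-0.08)² = 0.0064
Numerator = -0.261 − 0.0064 = -0.2674; denominator = 1 − 0.0064 = 0.9936
φ_{22} = -0.2674 / 0.9936 = -0.269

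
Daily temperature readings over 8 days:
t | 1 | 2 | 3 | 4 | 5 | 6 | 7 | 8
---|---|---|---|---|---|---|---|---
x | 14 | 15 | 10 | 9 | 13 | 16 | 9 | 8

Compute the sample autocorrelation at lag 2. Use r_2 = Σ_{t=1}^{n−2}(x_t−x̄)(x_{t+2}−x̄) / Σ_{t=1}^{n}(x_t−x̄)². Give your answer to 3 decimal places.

-0.683

Mean x̄ = (14 + 15 + 10 + 9 + 13 + 16 + 9 + 8)/8 = 11.7500
Deviations from mean: 2.2500, 3.2500, -1.7500, -2.7500, 1.2500, 4.2500, -2.7500, -3.7500
Numerator Σ_{t=1}^{6}(x_t−x̄)(x_{t+2}−x̄) = -46.1250
Denominator Σ(x_t−x̄)² = 67.5000
r_2 = -46.1250 / 67.5000 = -0.683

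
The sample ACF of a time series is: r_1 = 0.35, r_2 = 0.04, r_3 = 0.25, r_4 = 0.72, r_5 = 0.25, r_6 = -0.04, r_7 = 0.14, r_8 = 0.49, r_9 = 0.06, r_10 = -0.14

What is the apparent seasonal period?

4

The largest autocorrelation is r_4 = 0.72, with a weaker echo at lag 8 (0.49); the remaining lags stay at or below 0.35. The elevated value at lag 1 (0.35), dropping to 0.04 at lag 2, reflects decaying short-term dependence rather than seasonality.
The dominant spike at lag 4 indicates a seasonal period of 4.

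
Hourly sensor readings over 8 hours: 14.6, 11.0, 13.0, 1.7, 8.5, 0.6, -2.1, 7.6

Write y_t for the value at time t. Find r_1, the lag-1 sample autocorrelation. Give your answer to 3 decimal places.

0.214

Mean ȳ = (14.6 + 11.0 + 13.0 + 1.7 + 8.5 + 0.6 − 2.1 + 7.6)/8 = 6.8625
Deviations from mean: 7.7375, 4.1375, 6.1375, -5.1625, 1.6375, -6.2625, -8.9625, 0.7375
Σ(y_t−ȳ)(y_{t+1}−ȳ) = (32.0139) + (25.3939) + (-31.6848) + (-8.4536) + (-10.2548) + (56.1277) + (-6.6098) = 56.5323
Denominator Σ(y_t−ȳ)² = 264.0788
r_1 = 56.5323 / 264.0788 = 0.214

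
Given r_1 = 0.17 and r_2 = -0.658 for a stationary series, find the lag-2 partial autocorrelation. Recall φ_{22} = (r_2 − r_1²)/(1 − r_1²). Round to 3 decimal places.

-0.707

φ_{22} = (r_2 − r_1²) / (1 − r_1²)
r_1² = (0.17)² = 0.0289
Numerator = -0.658 − 0.0289 = -0.6869; denominator = 1 − 0.0289 = 0.9711
φ_{22} = -0.6869 / 0.9711 = -0.707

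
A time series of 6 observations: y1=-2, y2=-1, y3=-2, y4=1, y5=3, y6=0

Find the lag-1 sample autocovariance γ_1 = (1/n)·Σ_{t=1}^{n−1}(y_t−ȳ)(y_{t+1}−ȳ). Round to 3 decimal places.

0.856

Mean ȳ = (-2 − 1 − 2 + 1 + 3 + 0)/6 = -0.1667
Deviations: -1.8333, -0.8333, -1.8333, 1.1667, 3.1667, 0.1667
Σ_{t=1}^{5}(y_t−ȳ)(y_{t+1}−ȳ) = 5.1389
γ_1 = 5.1389 / 6 = 0.856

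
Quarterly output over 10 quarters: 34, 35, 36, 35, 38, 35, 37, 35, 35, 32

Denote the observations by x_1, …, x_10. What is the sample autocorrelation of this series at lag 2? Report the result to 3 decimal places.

0.285

Mean x̄ = (34 + 35 + 36 + 35 + 38 + 35 + 37 + 35 + 35 + 32)/10 = 35.2000
Numerator Σ_{t=1}^{8}(x_t−x̄)(x_{t+2}−x̄) = 6.7200
Denominator Σ(x_t−x̄)² = 23.6000
r_2 = 6.7200 / 23.6000 = 0.285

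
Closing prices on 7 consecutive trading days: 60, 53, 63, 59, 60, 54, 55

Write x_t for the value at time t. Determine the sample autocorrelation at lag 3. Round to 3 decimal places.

-0.371

Mean x̄ = (60 + 53 + 63 + 59 + 60 + 54 + 55)/7 = 57.7143
Σ(x_t−x̄)(x_{t+3}−x̄) = (2.9388) + (-10.7755) + (-19.6327) + (-3.4898) = -30.9592
Denominator Σ(x_t−x̄)² = 83.4286
r_3 = -30.9592 / 83.4286 = -0.371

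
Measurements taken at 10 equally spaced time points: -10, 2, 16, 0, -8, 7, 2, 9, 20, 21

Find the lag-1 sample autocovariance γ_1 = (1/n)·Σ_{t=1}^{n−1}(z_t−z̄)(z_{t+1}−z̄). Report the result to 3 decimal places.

26.999

Mean z̄ = (-10 + 2 + 16 + 0 − 8 + 7 + 2 + 9 + 20 + 21)/10 = 5.9000
Σ_{t=1}^{9}(z_t−z̄)(z_{t+1}−z̄) = 269.9900
γ_1 = 269.9900 / 10 = 26.999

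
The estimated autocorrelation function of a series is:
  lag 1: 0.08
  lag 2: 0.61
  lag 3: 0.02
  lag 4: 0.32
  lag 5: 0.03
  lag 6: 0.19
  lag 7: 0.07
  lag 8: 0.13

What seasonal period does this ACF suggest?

The largest autocorrelation is r_2 = 0.61, with weaker echoes at lags 4 (0.32) and 6 (0.19); the remaining lags stay at or below 0.13.
The dominant spike at lag 2 indicates a seasonal period of 2.

2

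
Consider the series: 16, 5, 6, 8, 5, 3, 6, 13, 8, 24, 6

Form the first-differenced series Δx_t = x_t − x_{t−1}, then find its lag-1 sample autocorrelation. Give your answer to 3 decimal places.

First differences Δx: -11, 1, 2, -3, -2, 3, 7, -5, 16, -18
Mean of differences = -1.0000
Numerator Σ(Δx_t−Δx̄)(Δx_{t+1}−Δx̄) = -379.0000
Denominator Σ(Δx_t−Δx̄)² = 792.0000
r_1(Δx) = -379.0000 / 792.0000 = -0.479

-0.479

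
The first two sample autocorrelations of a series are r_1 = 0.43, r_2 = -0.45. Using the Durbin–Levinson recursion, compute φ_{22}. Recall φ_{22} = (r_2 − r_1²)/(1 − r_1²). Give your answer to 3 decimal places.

-0.779

φ_{22} = (r_2 − r_1²) / (1 − r_1²)
r_1² = (0.43)² = 0.1849
Numerator = -0.45 − 0.1849 = -0.6349; denominator = 1 − 0.1849 = 0.8151
φ_{22} = -0.6349 / 0.8151 = -0.779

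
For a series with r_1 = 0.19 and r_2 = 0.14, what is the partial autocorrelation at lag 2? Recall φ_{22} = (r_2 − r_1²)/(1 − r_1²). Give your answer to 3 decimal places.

0.108

φ_{22} = (r_2 − r_1²) / (1 − r_1²)
r_1² = (0.19)² = 0.0361
Numerator = 0.14 − 0.0361 = 0.1039; denominator = 1 − 0.0361 = 0.9639
φ_{22} = 0.1039 / 0.9639 = 0.108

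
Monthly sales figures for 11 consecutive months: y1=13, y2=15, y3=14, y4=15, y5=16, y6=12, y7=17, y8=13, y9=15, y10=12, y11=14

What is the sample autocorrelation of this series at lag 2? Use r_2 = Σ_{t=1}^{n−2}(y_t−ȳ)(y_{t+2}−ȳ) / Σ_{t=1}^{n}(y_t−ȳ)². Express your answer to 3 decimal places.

Mean ȳ = (13 + 15 + 14 + 15 + 16 + 12 + 17 + 13 + 15 + 12 + 14)/11 = 14.1818
Numerator Σ_{t=1}^{9}(y_t−ȳ)(y_{t+2}−ȳ) = 11.2066
Denominator Σ(y_t−ȳ)² = 25.6364
r_2 = 11.2066 / 25.6364 = 0.437

0.437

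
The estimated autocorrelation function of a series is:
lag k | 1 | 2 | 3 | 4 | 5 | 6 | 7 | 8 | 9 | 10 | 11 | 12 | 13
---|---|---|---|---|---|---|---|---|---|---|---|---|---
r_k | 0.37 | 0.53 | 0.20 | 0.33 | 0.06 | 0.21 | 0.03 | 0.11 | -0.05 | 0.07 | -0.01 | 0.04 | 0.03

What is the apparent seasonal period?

The largest autocorrelation is r_2 = 0.53; the remaining lags stay at or below 0.37.
The dominant spike at lag 2 indicates a seasonal period of 2.

2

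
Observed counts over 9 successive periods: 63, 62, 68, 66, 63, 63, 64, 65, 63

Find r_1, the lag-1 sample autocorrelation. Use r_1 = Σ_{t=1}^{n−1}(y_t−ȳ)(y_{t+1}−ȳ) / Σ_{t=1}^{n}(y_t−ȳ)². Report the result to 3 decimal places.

Mean ȳ = (63 + 62 + 68 + 66 + 63 + 63 + 64 + 65 + 63)/9 = 64.1111
Numerator Σ_{t=1}^{8}(y_t−ȳ)(y_{t+1}−ȳ) = -0.3457
Denominator Σ(y_t−ȳ)² = 28.8889
r_1 = -0.3457 / 28.8889 = -0.012

-0.012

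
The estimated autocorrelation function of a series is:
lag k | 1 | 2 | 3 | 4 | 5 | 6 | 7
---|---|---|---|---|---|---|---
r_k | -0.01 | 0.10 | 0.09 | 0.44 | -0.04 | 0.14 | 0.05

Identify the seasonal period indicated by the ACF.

4

The largest autocorrelation is r_4 = 0.44; the remaining lags stay at or below 0.14.
The dominant spike at lag 4 indicates a seasonal period of 4.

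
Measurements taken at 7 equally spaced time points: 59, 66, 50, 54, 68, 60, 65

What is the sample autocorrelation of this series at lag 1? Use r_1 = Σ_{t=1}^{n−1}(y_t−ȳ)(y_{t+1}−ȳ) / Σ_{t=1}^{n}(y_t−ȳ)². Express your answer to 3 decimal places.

Mean ȳ = (59 + 66 + 50 + 54 + 68 + 60 + 65)/7 = 60.2857
Deviations from mean: -1.2857, 5.7143, -10.2857, -6.2857, 7.7143, -0.2857, 4.7143
Σ(y_t−ȳ)(y_{t+1}−ȳ) = (-7.3469) + (-58.7755) + (64.6531) + (-48.4898) + (-2.2041) + (-1.3469) = -53.5102
Denominator Σ(y_t−ȳ)² = 261.4286
r_1 = -53.5102 / 261.4286 = -0.205

-0.205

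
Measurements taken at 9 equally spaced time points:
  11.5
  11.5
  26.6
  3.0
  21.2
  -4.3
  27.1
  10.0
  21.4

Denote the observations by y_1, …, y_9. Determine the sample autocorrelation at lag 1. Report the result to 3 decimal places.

Mean ȳ = (11.5 + 11.5 + 26.6 + 3.0 + 21.2 − 4.3 + 27.1 + 10.0 + 21.4)/9 = 14.2222
Numerator Σ_{t=1}^{8}(y_t−ȳ)(y_{t+1}−ȳ) = -695.9449
Denominator Σ(y_t−ȳ)² = 920.9156
r_1 = -695.9449 / 920.9156 = -0.756

-0.756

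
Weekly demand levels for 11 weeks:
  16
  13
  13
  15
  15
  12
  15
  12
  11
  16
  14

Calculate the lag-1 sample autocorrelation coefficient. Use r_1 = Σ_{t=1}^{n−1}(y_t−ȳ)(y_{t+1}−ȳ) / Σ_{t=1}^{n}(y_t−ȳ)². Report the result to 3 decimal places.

Mean ȳ = (16 + 13 + 13 + 15 + 15 + 12 + 15 + 12 + 11 + 16 + 14)/11 = 13.8182
Numerator Σ_{t=1}^{10}(y_t−ȳ)(y_{t+1}−ȳ) = -7.7603
Denominator Σ(y_t−ȳ)² = 29.6364
r_1 = -7.7603 / 29.6364 = -0.262

-0.262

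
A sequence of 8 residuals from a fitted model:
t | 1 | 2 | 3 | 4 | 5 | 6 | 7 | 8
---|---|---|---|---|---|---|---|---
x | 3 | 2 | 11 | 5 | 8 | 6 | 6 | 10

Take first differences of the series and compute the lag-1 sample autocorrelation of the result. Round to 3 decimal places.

-0.657

First differences Δx: -1, 9, -6, 3, -2, 0, 4
Mean of differences = 1.0000
Numerator Σ(Δx_t−Δx̄)(Δx_{t+1}−Δx̄) = -92.0000
Denominator Σ(Δx_t−Δx̄)² = 140.0000
r_1(Δx) = -92.0000 / 140.0000 = -0.657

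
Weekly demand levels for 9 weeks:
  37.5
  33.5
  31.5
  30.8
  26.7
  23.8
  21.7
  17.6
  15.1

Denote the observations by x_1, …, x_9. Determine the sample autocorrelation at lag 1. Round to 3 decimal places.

0.642

Mean x̄ = (37.5 + 33.5 + 31.5 + 30.8 + 26.7 + 23.8 + 21.7 + 17.6 + 15.1)/9 = 26.4667
Numerator Σ_{t=1}^{8}(x_t−x̄)(x_{t+1}−x̄) = 290.9622
Denominator Σ(x_t−x̄)² = 453.0200
r_1 = 290.9622 / 453.0200 = 0.642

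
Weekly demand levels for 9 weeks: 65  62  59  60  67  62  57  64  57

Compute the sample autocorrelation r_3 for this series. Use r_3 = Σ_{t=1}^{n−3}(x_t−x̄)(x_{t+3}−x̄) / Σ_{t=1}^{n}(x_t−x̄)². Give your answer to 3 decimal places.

0.150

Mean x̄ = (65 + 62 + 59 + 60 + 67 + 62 + 57 + 64 + 57)/9 = 61.4444
Σ(x_t−x̄)(x_{t+3}−x̄) = (-5.1358) + (3.0864) + (-1.3580) + (6.4198) + (14.1975) + (-2.4691) = 14.7407
Denominator Σ(x_t−x̄)² = 98.2222
r_3 = 14.7407 / 98.2222 = 0.150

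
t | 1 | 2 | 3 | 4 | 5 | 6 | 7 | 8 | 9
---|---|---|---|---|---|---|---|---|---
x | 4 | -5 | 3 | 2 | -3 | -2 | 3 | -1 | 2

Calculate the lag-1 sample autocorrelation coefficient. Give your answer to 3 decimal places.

-0.489

Mean x̄ = (4 − 5 + 3 + 2 − 3 − 2 + 3 − 1 + 2)/9 = 0.3333
Numerator Σ_{t=1}^{8}(x_t−x̄)(x_{t+1}−x̄) = -39.1111
Denominator Σ(x_t−x̄)² = 80.0000
r_1 = -39.1111 / 80.0000 = -0.489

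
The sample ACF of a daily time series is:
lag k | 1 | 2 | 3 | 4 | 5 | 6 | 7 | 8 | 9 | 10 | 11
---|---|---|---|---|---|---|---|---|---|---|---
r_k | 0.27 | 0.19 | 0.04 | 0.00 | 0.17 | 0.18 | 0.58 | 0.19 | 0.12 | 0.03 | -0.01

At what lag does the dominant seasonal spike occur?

7

The largest autocorrelation is r_7 = 0.58; the remaining lags stay at or below 0.27. The elevated value at lag 1 (0.27), dropping to 0.19 at lag 2, reflects decaying short-term dependence rather than seasonality.
The dominant spike at lag 7 indicates a seasonal period of 7.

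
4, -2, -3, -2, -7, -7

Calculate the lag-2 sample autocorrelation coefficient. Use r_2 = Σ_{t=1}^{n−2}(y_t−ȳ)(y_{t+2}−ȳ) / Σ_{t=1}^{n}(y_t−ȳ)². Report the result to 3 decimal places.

-0.039

Mean ȳ = (4 − 2 − 3 − 2 − 7 − 7)/6 = -2.8333
Deviations from mean: 6.8333, 0.8333, -0.1667, 0.8333, -4.1667, -4.1667
Σ(y_t−ȳ)(y_{t+2}−ȳ) = (-1.1389) + (0.6944) + (0.6944) + (-3.4722) = -3.2222
Denominator Σ(y_t−ȳ)² = 82.8333
r_2 = -3.2222 / 82.8333 = -0.039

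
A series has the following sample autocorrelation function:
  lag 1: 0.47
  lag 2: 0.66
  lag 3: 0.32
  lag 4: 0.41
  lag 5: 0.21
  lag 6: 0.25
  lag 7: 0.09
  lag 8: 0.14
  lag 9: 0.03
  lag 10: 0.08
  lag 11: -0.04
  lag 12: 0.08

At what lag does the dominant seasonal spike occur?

The largest autocorrelation is r_2 = 0.66; the remaining lags stay at or below 0.47.
The dominant spike at lag 2 indicates a seasonal period of 2.

2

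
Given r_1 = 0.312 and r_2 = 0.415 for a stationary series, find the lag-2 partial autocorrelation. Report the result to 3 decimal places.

0.352

φ_{22} = (r_2 − r_1²) / (1 − r_1²)
r_1² = (0.312)² = 0.097344
Numerator = 0.415 − 0.0973 = 0.3177; denominator = 1 − 0.0973 = 0.9027
φ_{22} = 0.3177 / 0.9027 = 0.352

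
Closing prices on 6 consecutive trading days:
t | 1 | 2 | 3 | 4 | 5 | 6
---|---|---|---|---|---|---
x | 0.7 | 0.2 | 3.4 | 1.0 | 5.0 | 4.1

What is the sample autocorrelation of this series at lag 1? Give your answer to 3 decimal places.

Mean x̄ = (0.7 + 0.2 + 3.4 + 1.0 + 5.0 + 4.1)/6 = 2.4000
Numerator Σ_{t=1}^{5}(x_t−x̄)(x_{t+1}−x̄) = 0.9200
Denominator Σ(x_t−x̄)² = 20.3400
r_1 = 0.9200 / 20.3400 = 0.045

0.045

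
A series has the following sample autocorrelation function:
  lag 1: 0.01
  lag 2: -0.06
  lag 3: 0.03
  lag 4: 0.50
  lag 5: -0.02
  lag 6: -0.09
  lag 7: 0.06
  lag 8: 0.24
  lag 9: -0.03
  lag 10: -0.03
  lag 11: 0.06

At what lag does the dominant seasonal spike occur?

The largest autocorrelation is r_4 = 0.50, with a weaker echo at lag 8 (0.24); the remaining lags stay at or below 0.06.
The dominant spike at lag 4 indicates a seasonal period of 4.

4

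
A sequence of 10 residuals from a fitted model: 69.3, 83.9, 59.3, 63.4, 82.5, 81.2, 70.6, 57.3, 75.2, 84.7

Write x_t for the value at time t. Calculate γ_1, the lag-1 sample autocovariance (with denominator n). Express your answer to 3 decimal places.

Mean x̄ = (69.3 + 83.9 + 59.3 + 63.4 + 82.5 + 81.2 + 70.6 + 57.3 + 75.2 + 84.7)/10 = 72.7400
Σ_{t=1}^{9}(x_t−x̄)(x_{t+1}−x̄) = -65.0636
γ_1 = -65.0636 / 10 = -6.506

-6.506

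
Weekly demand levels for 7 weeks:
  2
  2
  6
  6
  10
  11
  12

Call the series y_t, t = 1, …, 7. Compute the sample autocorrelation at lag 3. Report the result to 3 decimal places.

-0.186

Mean ȳ = (2 + 2 + 6 + 6 + 10 + 11 + 12)/7 = 7.0000
Deviations from mean: -5.0000, -5.0000, -1.0000, -1.0000, 3.0000, 4.0000, 5.0000
Σ(y_t−ȳ)(y_{t+3}−ȳ) = (5.0000) + (-15.0000) + (-4.0000) + (-5.0000) = -19.0000
Denominator Σ(y_t−ȳ)² = 102.0000
r_3 = -19.0000 / 102.0000 = -0.186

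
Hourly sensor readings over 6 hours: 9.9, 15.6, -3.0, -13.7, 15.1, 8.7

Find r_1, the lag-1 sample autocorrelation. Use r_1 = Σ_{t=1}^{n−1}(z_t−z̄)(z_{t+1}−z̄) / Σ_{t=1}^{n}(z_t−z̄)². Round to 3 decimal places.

-0.049

Mean z̄ = (9.9 + 15.6 − 3.0 − 13.7 + 15.1 + 8.7)/6 = 5.4333
Deviations from mean: 4.4667, 10.1667, -8.4333, -19.1333, 9.6667, 3.2667
Numerator Σ_{t=1}^{5}(z_t−z̄)(z_{t+1}−z̄) = -32.3478
Denominator Σ(z_t−z̄)² = 664.6333
r_1 = -32.3478 / 664.6333 = -0.049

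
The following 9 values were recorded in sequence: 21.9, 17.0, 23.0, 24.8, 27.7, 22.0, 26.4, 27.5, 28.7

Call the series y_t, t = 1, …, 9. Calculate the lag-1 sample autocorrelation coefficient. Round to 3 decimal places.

0.324

Mean ȳ = (21.9 + 17.0 + 23.0 + 24.8 + 27.7 + 22.0 + 26.4 + 27.5 + 28.7)/9 = 24.3333
Numerator Σ_{t=1}^{8}(y_t−ȳ)(y_{t+1}−ȳ) = 36.2656
Denominator Σ(y_t−ȳ)² = 111.8400
r_1 = 36.2656 / 111.8400 = 0.324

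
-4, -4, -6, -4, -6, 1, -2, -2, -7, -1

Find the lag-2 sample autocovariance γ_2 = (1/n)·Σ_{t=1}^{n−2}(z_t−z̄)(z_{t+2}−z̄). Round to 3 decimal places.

0.700

Mean z̄ = (-4 − 4 − 6 − 4 − 6 + 1 − 2 − 2 − 7 − 1)/10 = -3.5000
Σ_{t=1}^{8}(z_t−z̄)(z_{t+2}−z̄) = 7.0000
γ_2 = 7.0000 / 10 = 0.700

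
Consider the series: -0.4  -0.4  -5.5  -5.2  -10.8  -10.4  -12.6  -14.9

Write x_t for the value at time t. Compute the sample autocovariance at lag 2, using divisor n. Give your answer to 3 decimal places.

6.938

Mean x̄ = (-0.4 − 0.4 − 5.5 − 5.2 − 10.8 − 10.4 − 12.6 − 14.9)/8 = -7.5250
Deviations: 7.1250, 7.1250, 2.0250, 2.3250, -3.2750, -2.8750, -5.0750, -7.3750
Σ_{t=1}^{6}(x_t−x̄)(x_{t+2}−x̄) = 55.5013
γ_2 = 55.5013 / 8 = 6.938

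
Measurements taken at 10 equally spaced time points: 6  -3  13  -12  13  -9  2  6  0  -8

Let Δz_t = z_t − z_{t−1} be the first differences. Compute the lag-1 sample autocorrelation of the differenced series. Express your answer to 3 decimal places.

-0.827

First differences Δz: -9, 16, -25, 25, -22, 11, 4, -6, -8
Mean of differences = -1.5556
Numerator Σ(Δz_t−Δz̄)(Δz_{t+1}−Δz̄) = -1890.7531
Denominator Σ(Δz_t−Δz̄)² = 2286.2222
r_1(Δz) = -1890.7531 / 2286.2222 = -0.827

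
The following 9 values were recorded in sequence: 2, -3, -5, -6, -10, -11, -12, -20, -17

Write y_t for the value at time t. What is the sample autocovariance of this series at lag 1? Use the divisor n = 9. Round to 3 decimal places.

Mean ȳ = (2 − 3 − 5 − 6 − 10 − 11 − 12 − 20 − 17)/9 = -9.1111
Σ_{t=1}^{8}(y_t−ȳ)(y_{t+1}−ȳ) = 227.5432
γ_1 = 227.5432 / 9 = 25.283

25.283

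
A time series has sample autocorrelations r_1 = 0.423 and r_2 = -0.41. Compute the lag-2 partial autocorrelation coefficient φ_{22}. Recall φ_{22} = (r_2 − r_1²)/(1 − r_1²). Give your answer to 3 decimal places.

-0.717

φ_{22} = (r_2 − r_1²) / (1 − r_1²)
r_1² = (0.423)² = 0.178929
Numerator = -0.41 − 0.1789 = -0.5889; denominator = 1 − 0.1789 = 0.8211
φ_{22} = -0.5889 / 0.8211 = -0.717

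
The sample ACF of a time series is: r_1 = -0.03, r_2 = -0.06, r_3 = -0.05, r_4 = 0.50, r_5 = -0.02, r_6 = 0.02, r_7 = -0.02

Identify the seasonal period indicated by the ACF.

4

The largest autocorrelation is r_4 = 0.50; the remaining lags stay at or below 0.02.
The dominant spike at lag 4 indicates a seasonal period of 4.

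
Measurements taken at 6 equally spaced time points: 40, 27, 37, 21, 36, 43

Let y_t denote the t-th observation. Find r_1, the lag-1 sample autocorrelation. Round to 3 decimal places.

Mean ȳ = (40 + 27 + 37 + 21 + 36 + 43)/6 = 34.0000
Numerator Σ_{t=1}^{5}(y_t−ȳ)(y_{t+1}−ȳ) = -110.0000
Denominator Σ(y_t−ȳ)² = 348.0000
r_1 = -110.0000 / 348.0000 = -0.316

-0.316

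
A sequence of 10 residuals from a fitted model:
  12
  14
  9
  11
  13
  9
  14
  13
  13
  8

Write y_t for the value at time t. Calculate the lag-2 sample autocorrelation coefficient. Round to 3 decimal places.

Mean ȳ = (12 + 14 + 9 + 11 + 13 + 9 + 14 + 13 + 13 + 8)/10 = 11.6000
Numerator Σ_{t=1}^{8}(y_t−ȳ)(y_{t+2}−ȳ) = -6.5200
Denominator Σ(y_t−ȳ)² = 44.4000
r_2 = -6.5200 / 44.4000 = -0.147

-0.147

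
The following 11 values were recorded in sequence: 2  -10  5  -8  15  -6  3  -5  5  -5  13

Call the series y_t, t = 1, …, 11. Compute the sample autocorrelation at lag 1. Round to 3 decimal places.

Mean ȳ = (2 − 10 + 5 − 8 + 15 − 6 + 3 − 5 + 5 − 5 + 13)/11 = 0.8182
Numerator Σ_{t=1}^{10}(y_t−ȳ)(y_{t+1}−ȳ) = -463.7603
Denominator Σ(y_t−ȳ)² = 699.6364
r_1 = -463.7603 / 699.6364 = -0.663

-0.663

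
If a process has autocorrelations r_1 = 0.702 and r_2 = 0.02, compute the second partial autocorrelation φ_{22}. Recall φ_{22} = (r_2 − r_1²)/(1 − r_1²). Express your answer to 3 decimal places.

-0.932

φ_{22} = (r_2 − r_1²) / (1 − r_1²)
r_1² = (0.702)² = 0.492804
Numerator = 0.02 − 0.4928 = -0.4728; denominator = 1 − 0.4928 = 0.5072
φ_{22} = -0.4728 / 0.5072 = -0.932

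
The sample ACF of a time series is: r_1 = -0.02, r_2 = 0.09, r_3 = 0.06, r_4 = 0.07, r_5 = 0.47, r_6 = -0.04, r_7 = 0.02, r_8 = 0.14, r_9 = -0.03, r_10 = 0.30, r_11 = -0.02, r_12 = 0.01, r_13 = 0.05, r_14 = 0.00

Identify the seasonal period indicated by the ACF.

The largest autocorrelation is r_5 = 0.47, with a weaker echo at lag 10 (0.30); the remaining lags stay at or below 0.14.
The dominant spike at lag 5 indicates a seasonal period of 5.

5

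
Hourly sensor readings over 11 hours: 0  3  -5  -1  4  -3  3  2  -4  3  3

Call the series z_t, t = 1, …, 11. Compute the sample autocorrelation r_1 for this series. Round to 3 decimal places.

Mean z̄ = (0 + 3 − 5 − 1 + 4 − 3 + 3 + 2 − 4 + 3 + 3)/11 = 0.4545
Numerator Σ_{t=1}^{10}(z_t−z̄)(z_{t+1}−z̄) = -41.1157
Denominator Σ(z_t−z̄)² = 104.7273
r_1 = -41.1157 / 104.7273 = -0.393

-0.393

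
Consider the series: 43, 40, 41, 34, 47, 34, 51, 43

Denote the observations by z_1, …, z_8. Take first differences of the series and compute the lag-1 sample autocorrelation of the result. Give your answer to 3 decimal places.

-0.836

First differences Δz: -3, 1, -7, 13, -13, 17, -8
Mean of differences = 0.0000
Numerator Σ(Δz_t−Δz̄)(Δz_{t+1}−Δz̄) = -627.0000
Denominator Σ(Δz_t−Δz̄)² = 750.0000
r_1(Δz) = -627.0000 / 750.0000 = -0.836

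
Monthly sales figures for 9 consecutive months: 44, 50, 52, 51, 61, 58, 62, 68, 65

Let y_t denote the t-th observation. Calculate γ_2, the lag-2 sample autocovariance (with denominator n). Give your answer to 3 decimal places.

Mean ȳ = (44 + 50 + 52 + 51 + 61 + 58 + 62 + 68 + 65)/9 = 56.7778
Σ_{t=1}^{7}(y_t−ȳ)(y_{t+2}−ȳ) = 151.6790
γ_2 = 151.6790 / 9 = 16.853

16.853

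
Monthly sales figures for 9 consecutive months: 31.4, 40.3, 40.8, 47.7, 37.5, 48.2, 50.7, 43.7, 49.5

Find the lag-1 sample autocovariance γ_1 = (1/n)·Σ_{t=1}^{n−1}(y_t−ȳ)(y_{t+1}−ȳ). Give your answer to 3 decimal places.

2.211

Mean ȳ = (31.4 + 40.3 + 40.8 + 47.7 + 37.5 + 48.2 + 50.7 + 43.7 + 49.5)/9 = 43.3111
Σ_{t=1}^{8}(y_t−ȳ)(y_{t+1}−ȳ) = 19.8954
γ_1 = 19.8954 / 9 = 2.211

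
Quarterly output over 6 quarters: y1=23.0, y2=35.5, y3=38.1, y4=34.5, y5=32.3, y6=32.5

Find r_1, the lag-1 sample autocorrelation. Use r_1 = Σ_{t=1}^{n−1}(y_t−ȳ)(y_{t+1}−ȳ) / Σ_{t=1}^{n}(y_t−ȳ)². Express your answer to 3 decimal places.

Mean ȳ = (23.0 + 35.5 + 38.1 + 34.5 + 32.3 + 32.5)/6 = 32.6500
Deviations from mean: -9.6500, 2.8500, 5.4500, 1.8500, -0.3500, -0.1500
Σ(y_t−ȳ)(y_{t+1}−ȳ) = (-27.5025) + (15.5325) + (10.0825) + (-0.6475) + (0.0525) = -2.4825
Denominator Σ(y_t−ȳ)² = 134.5150
r_1 = -2.4825 / 134.5150 = -0.018

-0.018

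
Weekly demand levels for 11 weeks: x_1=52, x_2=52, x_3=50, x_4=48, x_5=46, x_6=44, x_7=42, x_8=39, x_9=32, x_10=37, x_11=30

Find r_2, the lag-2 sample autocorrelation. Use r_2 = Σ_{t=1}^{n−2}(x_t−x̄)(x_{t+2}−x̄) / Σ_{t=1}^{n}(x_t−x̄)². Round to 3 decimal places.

Mean x̄ = (52 + 52 + 50 + 48 + 46 + 44 + 42 + 39 + 32 + 37 + 30)/11 = 42.9091
Numerator Σ_{t=1}^{9}(x_t−x̄)(x_{t+2}−x̄) = 304.9835
Denominator Σ(x_t−x̄)² = 588.9091
r_2 = 304.9835 / 588.9091 = 0.518

0.518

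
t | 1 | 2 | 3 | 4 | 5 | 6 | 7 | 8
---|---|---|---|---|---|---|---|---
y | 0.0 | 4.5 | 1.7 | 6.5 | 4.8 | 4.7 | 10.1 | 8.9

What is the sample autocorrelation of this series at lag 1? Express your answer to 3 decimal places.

Mean ȳ = (0.0 + 4.5 + 1.7 + 6.5 + 4.8 + 4.7 + 10.1 + 8.9)/8 = 5.1500
Numerator Σ_{t=1}^{7}(y_t−ȳ)(y_{t+1}−ȳ) = 16.9525
Denominator Σ(y_t−ȳ)² = 79.5600
r_1 = 16.9525 / 79.5600 = 0.213

0.213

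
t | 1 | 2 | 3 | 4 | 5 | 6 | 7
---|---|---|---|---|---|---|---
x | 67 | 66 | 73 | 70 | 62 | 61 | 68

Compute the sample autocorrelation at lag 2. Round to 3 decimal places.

Mean x̄ = (67 + 66 + 73 + 70 + 62 + 61 + 68)/7 = 66.7143
Deviations from mean: 0.2857, -0.7143, 6.2857, 3.2857, -4.7143, -5.7143, 1.2857
Numerator Σ_{t=1}^{5}(x_t−x̄)(x_{t+2}−x̄) = -55.0204
Denominator Σ(x_t−x̄)² = 107.4286
r_2 = -55.0204 / 107.4286 = -0.512

-0.512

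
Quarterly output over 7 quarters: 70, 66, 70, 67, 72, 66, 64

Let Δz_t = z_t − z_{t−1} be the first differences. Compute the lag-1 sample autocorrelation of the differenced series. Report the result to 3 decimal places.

-0.620

First differences Δz: -4, 4, -3, 5, -6, -2
Mean of differences = -1.0000
Numerator Σ(Δz_t−Δz̄)(Δz_{t+1}−Δz̄) = -62.0000
Denominator Σ(Δz_t−Δz̄)² = 100.0000
r_1(Δz) = -62.0000 / 100.0000 = -0.620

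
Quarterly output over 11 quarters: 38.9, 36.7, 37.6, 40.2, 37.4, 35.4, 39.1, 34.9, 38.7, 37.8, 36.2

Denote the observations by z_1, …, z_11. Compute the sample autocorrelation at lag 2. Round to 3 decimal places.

-0.106

Mean z̄ = (38.9 + 36.7 + 37.6 + 40.2 + 37.4 + 35.4 + 39.1 + 34.9 + 38.7 + 37.8 + 36.2)/11 = 37.5364
Numerator Σ_{t=1}^{9}(z_t−z̄)(z_{t+2}−z̄) = -2.8517
Denominator Σ(z_t−z̄)² = 26.8455
r_2 = -2.8517 / 26.8455 = -0.106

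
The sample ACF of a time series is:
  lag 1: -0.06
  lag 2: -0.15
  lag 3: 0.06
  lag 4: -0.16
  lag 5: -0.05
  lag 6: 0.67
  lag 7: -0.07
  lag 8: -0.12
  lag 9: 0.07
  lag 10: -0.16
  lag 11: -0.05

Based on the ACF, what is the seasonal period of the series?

6

The largest autocorrelation is r_6 = 0.67; the remaining lags stay at or below 0.07.
The dominant spike at lag 6 indicates a seasonal period of 6.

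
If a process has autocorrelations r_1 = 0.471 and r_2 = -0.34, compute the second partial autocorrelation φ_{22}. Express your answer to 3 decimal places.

φ_{22} = (r_2 − r_1²) / (1 − r_1²)
r_1² = (0.471)² = 0.221841
Numerator = -0.34 − 0.2218 = -0.5618; denominator = 1 − 0.2218 = 0.7782
φ_{22} = -0.5618 / 0.7782 = -0.722

-0.722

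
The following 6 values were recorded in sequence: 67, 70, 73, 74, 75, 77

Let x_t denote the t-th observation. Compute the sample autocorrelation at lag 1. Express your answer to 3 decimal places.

0.427

Mean x̄ = (67 + 70 + 73 + 74 + 75 + 77)/6 = 72.6667
Deviations from mean: -5.6667, -2.6667, 0.3333, 1.3333, 2.3333, 4.3333
Σ(x_t−x̄)(x_{t+1}−x̄) = (15.1111) + (-0.8889) + (0.4444) + (3.1111) + (10.1111) = 27.8889
Denominator Σ(x_t−x̄)² = 65.3333
r_1 = 27.8889 / 65.3333 = 0.427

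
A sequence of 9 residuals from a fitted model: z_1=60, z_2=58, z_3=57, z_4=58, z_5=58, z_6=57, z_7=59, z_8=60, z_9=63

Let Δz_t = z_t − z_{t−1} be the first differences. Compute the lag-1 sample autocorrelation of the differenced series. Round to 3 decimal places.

0.156

First differences Δz: -2, -1, 1, 0, -1, 2, 1, 3
Mean of differences = 0.3750
Numerator Σ(Δz_t−Δz̄)(Δz_{t+1}−Δz̄) = 3.1094
Denominator Σ(Δz_t−Δz̄)² = 19.8750
r_1(Δz) = 3.1094 / 19.8750 = 0.156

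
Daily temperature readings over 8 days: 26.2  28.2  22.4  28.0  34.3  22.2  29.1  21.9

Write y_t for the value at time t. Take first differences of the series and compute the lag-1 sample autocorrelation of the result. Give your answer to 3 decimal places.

First differences Δy: 2.0, -5.8, 5.6, 6.3, -12.1, 6.9, -7.2
Mean of differences = -0.6143
Numerator Σ(Δy_t−Δȳ)(Δy_{t+1}−Δȳ) = -218.0245
Denominator Σ(Δy_t−Δȳ)² = 351.9086
r_1(Δy) = -218.0245 / 351.9086 = -0.620

-0.620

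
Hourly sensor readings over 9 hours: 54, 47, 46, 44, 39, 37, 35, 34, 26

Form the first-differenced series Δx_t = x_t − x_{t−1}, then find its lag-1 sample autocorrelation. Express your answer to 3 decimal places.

First differences Δx: -7, -1, -2, -5, -2, -2, -1, -8
Mean of differences = -3.5000
Numerator Σ(Δx_t−Δx̄)(Δx_{t+1}−Δx̄) = -14.7500
Denominator Σ(Δx_t−Δx̄)² = 54.0000
r_1(Δx) = -14.7500 / 54.0000 = -0.273

-0.273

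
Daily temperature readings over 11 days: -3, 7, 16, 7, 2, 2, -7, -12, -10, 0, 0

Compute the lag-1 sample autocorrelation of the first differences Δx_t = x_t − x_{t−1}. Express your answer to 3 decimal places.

First differences Δx: 10, 9, -9, -5, 0, -9, -5, 2, 10, 0
Mean of differences = 0.3000
Numerator Σ(Δx_t−Δx̄)(Δx_{t+1}−Δx̄) = 111.0100
Denominator Σ(Δx_t−Δx̄)² = 496.1000
r_1(Δx) = 111.0100 / 496.1000 = 0.224

0.224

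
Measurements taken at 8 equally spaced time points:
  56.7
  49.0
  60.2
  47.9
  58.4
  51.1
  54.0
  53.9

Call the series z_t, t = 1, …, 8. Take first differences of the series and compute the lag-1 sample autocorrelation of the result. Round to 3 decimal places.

First differences Δz: -7.7, 11.2, -12.3, 10.5, -7.3, 2.9, -0.1
Mean of differences = -0.4000
Numerator Σ(Δz_t−Δz̄)(Δz_{t+1}−Δz̄) = -449.4200
Denominator Σ(Δz_t−Δz̄)² = 506.8600
r_1(Δz) = -449.4200 / 506.8600 = -0.887

-0.887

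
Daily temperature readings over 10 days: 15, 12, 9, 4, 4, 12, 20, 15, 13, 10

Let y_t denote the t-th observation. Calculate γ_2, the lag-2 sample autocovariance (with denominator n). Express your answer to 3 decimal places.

-5.252

Mean ȳ = (15 + 12 + 9 + 4 + 4 + 12 + 20 + 15 + 13 + 10)/10 = 11.4000
Σ_{t=1}^{8}(y_t−ȳ)(y_{t+2}−ȳ) = -52.5200
γ_2 = -52.5200 / 10 = -5.252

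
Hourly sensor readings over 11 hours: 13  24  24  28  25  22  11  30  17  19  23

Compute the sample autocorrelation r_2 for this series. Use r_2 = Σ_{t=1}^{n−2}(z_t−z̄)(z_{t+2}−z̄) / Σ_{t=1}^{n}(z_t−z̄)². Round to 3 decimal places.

Mean z̄ = (13 + 24 + 24 + 28 + 25 + 22 + 11 + 30 + 17 + 19 + 23)/11 = 21.4545
Numerator Σ_{t=1}^{9}(z_t−z̄)(z_{t+2}−z̄) = -5.9587
Denominator Σ(z_t−z̄)² = 350.7273
r_2 = -5.9587 / 350.7273 = -0.017

-0.017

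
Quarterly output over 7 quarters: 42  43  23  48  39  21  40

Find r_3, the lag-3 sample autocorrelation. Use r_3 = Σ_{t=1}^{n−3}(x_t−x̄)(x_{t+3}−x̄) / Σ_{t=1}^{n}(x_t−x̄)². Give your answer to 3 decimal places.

0.508

Mean x̄ = (42 + 43 + 23 + 48 + 39 + 21 + 40)/7 = 36.5714
Deviations from mean: 5.4286, 6.4286, -13.5714, 11.4286, 2.4286, -15.5714, 3.4286
Numerator Σ_{t=1}^{4}(x_t−x̄)(x_{t+3}−x̄) = 328.1633
Denominator Σ(x_t−x̄)² = 645.7143
r_3 = 328.1633 / 645.7143 = 0.508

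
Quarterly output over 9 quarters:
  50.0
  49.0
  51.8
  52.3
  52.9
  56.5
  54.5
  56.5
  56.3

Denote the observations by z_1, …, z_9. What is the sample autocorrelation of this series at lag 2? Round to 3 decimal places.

Mean z̄ = (50.0 + 49.0 + 51.8 + 52.3 + 52.9 + 56.5 + 54.5 + 56.5 + 56.3)/9 = 53.3111
Σ(z_t−z̄)(z_{t+2}−z̄) = (5.0035) + (4.3590) + (0.6212) + (-3.2243) + (-0.4888) + (10.1690) + (3.5535) = 19.9931
Denominator Σ(z_t−z̄)² = 63.7089
r_2 = 19.9931 / 63.7089 = 0.314

0.314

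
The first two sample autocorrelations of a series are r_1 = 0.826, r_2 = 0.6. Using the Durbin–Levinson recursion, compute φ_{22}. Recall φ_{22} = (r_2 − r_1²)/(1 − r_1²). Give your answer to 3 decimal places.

-0.259

φ_{22} = (r_2 − r_1²) / (1 − r_1²)
r_1² = (0.826)² = 0.682276
Numerator = 0.6 − 0.6823 = -0.0823; denominator = 1 − 0.6823 = 0.3177
φ_{22} = -0.0823 / 0.3177 = -0.259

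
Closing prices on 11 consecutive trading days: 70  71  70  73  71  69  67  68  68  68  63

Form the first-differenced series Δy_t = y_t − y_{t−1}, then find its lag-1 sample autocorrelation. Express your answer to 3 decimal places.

-0.149

First differences Δy: 1, -1, 3, -2, -2, -2, 1, 0, 0, -5
Mean of differences = -0.7000
Numerator Σ(Δy_t−Δȳ)(Δy_{t+1}−Δȳ) = -6.5900
Denominator Σ(Δy_t−Δȳ)² = 44.1000
r_1(Δy) = -6.5900 / 44.1000 = -0.149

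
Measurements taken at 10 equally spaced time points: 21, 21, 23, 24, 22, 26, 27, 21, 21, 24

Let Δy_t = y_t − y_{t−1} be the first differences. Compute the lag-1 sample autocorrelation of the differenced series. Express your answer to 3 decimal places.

-0.144

First differences Δy: 0, 2, 1, -2, 4, 1, -6, 0, 3
Mean of differences = 0.3333
Numerator Σ(Δy_t−Δȳ)(Δy_{t+1}−Δȳ) = -10.1111
Denominator Σ(Δy_t−Δȳ)² = 70.0000
r_1(Δy) = -10.1111 / 70.0000 = -0.144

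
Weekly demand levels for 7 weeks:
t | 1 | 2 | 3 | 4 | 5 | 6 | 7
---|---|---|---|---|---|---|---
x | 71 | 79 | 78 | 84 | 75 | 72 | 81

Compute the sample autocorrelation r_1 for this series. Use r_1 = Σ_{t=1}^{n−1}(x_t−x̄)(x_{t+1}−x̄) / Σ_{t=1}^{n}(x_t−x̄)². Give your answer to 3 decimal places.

Mean x̄ = (71 + 79 + 78 + 84 + 75 + 72 + 81)/7 = 77.1429
Deviations from mean: -6.1429, 1.8571, 0.8571, 6.8571, -2.1429, -5.1429, 3.8571
Σ(x_t−x̄)(x_{t+1}−x̄) = (-11.4082) + (1.5918) + (5.8776) + (-14.6939) + (11.0204) + (-19.8367) = -27.4490
Denominator Σ(x_t−x̄)² = 134.8571
r_1 = -27.4490 / 134.8571 = -0.204

-0.204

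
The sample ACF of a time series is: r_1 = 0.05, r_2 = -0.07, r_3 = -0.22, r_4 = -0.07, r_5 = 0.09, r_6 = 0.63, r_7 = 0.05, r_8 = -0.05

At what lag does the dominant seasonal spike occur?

The largest autocorrelation is r_6 = 0.63; the remaining lags stay at or below 0.09.
The dominant spike at lag 6 indicates a seasonal period of 6.

6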